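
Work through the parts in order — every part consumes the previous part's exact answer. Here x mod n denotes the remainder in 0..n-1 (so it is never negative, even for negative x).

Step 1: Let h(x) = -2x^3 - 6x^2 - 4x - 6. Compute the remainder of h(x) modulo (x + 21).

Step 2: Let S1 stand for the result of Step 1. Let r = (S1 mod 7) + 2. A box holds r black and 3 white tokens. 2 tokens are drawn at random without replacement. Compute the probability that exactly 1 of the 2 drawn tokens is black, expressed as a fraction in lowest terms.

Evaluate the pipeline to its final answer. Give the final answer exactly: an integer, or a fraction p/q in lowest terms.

3/5

Step 1: remainder = value at the root: -2*(-21)^3 - 6*(-21)^2 - 4*(-21)^1 - 6 = (18522) + (-2646) + (84) + (-6) = 15954; answer 15954
Step 2: S1 = 15954; r = 3; total draws C(6,2) = 15; favorable C(3,1)*C(3,1) = 9; P = 3/5; answer 3/5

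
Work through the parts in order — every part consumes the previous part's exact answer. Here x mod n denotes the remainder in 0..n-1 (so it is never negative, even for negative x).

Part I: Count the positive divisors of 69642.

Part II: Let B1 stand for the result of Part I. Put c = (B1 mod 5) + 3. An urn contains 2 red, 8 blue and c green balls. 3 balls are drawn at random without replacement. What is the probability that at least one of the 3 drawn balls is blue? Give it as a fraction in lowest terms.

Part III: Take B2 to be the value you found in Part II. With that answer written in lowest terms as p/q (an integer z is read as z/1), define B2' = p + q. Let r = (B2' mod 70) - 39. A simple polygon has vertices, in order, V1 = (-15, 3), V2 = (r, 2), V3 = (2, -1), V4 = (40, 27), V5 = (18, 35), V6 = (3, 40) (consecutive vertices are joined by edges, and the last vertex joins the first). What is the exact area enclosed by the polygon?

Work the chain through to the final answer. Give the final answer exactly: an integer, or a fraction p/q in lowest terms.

1099

Part I: 69642 = 2 * 3^2 * 53 * 73; number of divisors = (1+1) * (2+1) * (1+1) * (1+1) = 24; answer 24
Part II: B1 = 24; c = 7; total draws C(17,3) = 680; complement C(9,3) = 84; favorable 680 - 84 = 596; P = 149/170; answer 149/170
Part III: B2 = 149/170; threaded value p + q = 319; r = 0; cross terms: (-15*2 - 0*3)=-30, (0*-1 - 2*2)=-4, (2*27 - 40*-1)=94, (40*35 - 18*27)=914, (18*40 - 3*35)=615, (3*3 - -15*40)=609; twice the area = |2198| = 2198; area = 1099; answer 1099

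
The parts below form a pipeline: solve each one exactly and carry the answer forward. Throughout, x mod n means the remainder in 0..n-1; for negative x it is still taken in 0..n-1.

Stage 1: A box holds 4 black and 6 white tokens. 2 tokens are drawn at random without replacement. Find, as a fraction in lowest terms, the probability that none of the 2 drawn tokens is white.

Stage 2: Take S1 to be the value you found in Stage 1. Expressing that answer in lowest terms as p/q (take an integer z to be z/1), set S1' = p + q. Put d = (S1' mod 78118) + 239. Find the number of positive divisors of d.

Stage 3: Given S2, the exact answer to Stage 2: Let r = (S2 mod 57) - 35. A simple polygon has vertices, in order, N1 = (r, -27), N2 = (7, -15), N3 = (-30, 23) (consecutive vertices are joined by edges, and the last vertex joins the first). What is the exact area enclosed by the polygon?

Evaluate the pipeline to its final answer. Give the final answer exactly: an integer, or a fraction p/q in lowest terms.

849

Stage 1: total draws C(10,2) = 45; favorable C(4,2) = 6; P = 2/15; answer 2/15
Stage 2: S1 = 2/15; threaded value p + q = 17; d = 256; 256 = 2^8; number of divisors = (8+1) = 9; answer 9
Stage 3: S2 = 9; r = -26; cross terms: (-26*-15 - 7*-27)=579, (7*23 - -30*-15)=-289, (-30*-27 - -26*23)=1408; twice the area = |1698| = 1698; area = 849; answer 849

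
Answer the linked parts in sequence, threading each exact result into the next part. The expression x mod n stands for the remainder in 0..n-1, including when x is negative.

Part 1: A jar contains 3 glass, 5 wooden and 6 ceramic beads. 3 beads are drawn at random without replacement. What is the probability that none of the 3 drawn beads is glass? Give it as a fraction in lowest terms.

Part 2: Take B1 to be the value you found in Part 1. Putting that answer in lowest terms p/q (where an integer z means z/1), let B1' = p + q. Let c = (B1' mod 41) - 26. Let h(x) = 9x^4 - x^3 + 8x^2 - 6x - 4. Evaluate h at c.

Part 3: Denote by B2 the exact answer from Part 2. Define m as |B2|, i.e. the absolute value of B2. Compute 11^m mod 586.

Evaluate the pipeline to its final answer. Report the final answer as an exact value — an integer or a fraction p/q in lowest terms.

191

Part 1: total draws C(14,3) = 364; favorable C(11,3) = 165; P = 165/364; answer 165/364
Part 2: B1 = 165/364; threaded value p + q = 529; c = 11; 9*(11)^4 - 1*(11)^3 + 8*(11)^2 - 6*(11)^1 - 4 = (131769) + (-1331) + (968) + (-66) + (-4) = 131336; answer 131336
Part 3: B2 = 131336; m = 131336; squarings mod 586: 11^1=11, 11^2=121, 11^4=577, 11^8=81, 11^16=115, 11^32=333, 11^64=135, 11^128=59, 11^256=551, 11^512=53, 11^1024=465, 11^2048=577, 11^4096=81, 11^8192=115, 11^16384=333, 11^32768=135, 11^65536=59, 11^131072=551; 11^131336 = 11^8 * 11^256 * 11^131072 = 191 (mod 586); answer 191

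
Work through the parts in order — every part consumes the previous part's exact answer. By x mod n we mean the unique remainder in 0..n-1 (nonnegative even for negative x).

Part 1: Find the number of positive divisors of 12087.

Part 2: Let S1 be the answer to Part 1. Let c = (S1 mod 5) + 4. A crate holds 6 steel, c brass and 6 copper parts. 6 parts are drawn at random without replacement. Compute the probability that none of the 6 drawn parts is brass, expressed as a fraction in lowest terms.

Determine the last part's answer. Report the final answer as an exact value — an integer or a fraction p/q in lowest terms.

Part 1: 12087 = 3^2 * 17 * 79; number of divisors = (2+1) * (1+1) * (1+1) = 12; answer 12
Part 2: S1 = 12; c = 6; total draws C(18,6) = 18564; favorable C(12,6) = 924; P = 11/221; answer 11/221

11/221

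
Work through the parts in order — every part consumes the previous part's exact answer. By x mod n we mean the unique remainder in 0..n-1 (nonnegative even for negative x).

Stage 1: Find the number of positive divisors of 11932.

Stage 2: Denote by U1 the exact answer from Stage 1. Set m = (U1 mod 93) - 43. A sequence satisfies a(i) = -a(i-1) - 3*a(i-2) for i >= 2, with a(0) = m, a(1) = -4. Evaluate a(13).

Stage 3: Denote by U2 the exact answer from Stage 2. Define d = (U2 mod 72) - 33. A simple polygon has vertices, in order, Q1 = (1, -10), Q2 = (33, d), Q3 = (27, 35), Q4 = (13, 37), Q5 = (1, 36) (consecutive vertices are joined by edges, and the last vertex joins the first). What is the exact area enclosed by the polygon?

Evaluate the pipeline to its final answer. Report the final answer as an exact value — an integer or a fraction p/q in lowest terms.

Stage 1: 11932 = 2^2 * 19 * 157; number of divisors = (2+1) * (1+1) * (1+1) = 12; answer 12
Stage 2: U1 = 12; m = -31; a(2) = -1*(-4) - 3*(-31) = 97; iterating: a(2)=97, a(3)=-85, a(4)=-206, a(5)=461, a(6)=157, a(7)=-1540, a(8)=1069, a(9)=3551, a(10)=-6758, a(11)=-3895, a(12)=24169, a(13)=-12484; answer -12484
Stage 3: U2 = -12484; d = 11; cross terms: (1*11 - 33*-10)=341, (33*35 - 27*11)=858, (27*37 - 13*35)=544, (13*36 - 1*37)=431, (1*-10 - 1*36)=-46; twice the area = |2128| = 2128; area = 1064; answer 1064

1064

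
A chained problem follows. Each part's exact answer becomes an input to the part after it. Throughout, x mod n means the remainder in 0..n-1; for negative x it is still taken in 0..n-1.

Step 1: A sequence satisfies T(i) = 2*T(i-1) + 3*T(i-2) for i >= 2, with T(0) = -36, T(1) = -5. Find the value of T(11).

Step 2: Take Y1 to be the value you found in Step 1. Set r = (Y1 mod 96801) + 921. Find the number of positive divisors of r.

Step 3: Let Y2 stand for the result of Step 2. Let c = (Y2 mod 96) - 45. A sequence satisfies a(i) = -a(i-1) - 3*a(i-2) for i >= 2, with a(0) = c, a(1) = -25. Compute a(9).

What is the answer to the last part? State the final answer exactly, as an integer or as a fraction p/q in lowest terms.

5735

Step 1: T(2) = 2*(-5) + 3*(-36) = -118; iterating: T(2)=-118, T(3)=-251, T(4)=-856, T(5)=-2465, T(6)=-7498, T(7)=-22391, T(8)=-67276, T(9)=-201725, T(10)=-605278, T(11)=-1815731; answer -1815731
Step 2: Y1 = -1815731; r = 24409; 24409 = 7 * 11 * 317; number of divisors = (1+1) * (1+1) * (1+1) = 8; answer 8
Step 3: Y2 = 8; c = -37; a(2) = -1*(-25) - 3*(-37) = 136; iterating: a(2)=136, a(3)=-61, a(4)=-347, a(5)=530, a(6)=511, a(7)=-2101, a(8)=568, a(9)=5735; answer 5735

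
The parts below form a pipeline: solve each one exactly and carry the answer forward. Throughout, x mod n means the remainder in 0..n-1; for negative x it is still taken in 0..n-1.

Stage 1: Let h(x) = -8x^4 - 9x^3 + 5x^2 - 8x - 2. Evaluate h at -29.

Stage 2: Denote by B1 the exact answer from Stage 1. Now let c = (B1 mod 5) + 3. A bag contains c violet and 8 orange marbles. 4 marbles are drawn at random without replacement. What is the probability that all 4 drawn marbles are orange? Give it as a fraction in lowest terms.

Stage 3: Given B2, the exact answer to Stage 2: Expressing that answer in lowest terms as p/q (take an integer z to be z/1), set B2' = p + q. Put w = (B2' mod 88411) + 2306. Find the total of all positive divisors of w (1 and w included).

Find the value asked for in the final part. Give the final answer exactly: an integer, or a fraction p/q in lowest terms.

Stage 1: -8*(-29)^4 - 9*(-29)^3 + 5*(-29)^2 - 8*(-29)^1 - 2 = (-5658248) + (219501) + (4205) + (232) + (-2) = -5434312; answer -5434312
Stage 2: B1 = -5434312; c = 6; total draws C(14,4) = 1001; favorable C(8,4) = 70; P = 10/143; answer 10/143
Stage 3: B2 = 10/143; threaded value p + q = 153; w = 2459; 2459 is prime, so its only divisors are 1 and 2459; sigma = 1 + 2459 = 2460; answer 2460

2460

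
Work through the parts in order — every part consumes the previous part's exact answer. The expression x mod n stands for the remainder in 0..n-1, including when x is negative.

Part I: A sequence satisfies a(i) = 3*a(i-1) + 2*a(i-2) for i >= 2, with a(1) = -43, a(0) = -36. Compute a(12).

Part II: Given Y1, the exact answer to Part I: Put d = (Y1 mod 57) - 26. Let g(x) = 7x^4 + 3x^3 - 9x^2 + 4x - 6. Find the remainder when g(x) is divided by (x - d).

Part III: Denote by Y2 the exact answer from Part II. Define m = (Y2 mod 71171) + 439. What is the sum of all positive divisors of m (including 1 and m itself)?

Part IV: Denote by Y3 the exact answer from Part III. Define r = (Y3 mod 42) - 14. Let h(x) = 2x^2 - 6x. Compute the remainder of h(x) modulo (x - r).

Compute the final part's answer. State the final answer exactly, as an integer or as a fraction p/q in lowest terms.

Part I: a(2) = 3*(-43) + 2*(-36) = -201; iterating: a(2)=-201, a(3)=-689, a(4)=-2469, a(5)=-8785, a(6)=-31293, a(7)=-111449, a(8)=-396933, a(9)=-1413697, a(10)=-5034957, a(11)=-17932265, a(12)=-63866709; answer -63866709
Part II: Y1 = -63866709; d = -2; remainder = value at the root: 7*(-2)^4 + 3*(-2)^3 - 9*(-2)^2 + 4*(-2)^1 - 6 = (112) + (-24) + (-36) + (-8) + (-6) = 38; answer 38
Part III: Y2 = 38; m = 477; 477 = 3^2 * 53; sigma = (1 + 3 + 9) * (1 + 53) = 13 * 54 = 702; answer 702
Part IV: Y3 = 702; r = 16; remainder = value at the root: 2*(16)^2 - 6*(16)^1 = (512) + (-96) = 416; answer 416

416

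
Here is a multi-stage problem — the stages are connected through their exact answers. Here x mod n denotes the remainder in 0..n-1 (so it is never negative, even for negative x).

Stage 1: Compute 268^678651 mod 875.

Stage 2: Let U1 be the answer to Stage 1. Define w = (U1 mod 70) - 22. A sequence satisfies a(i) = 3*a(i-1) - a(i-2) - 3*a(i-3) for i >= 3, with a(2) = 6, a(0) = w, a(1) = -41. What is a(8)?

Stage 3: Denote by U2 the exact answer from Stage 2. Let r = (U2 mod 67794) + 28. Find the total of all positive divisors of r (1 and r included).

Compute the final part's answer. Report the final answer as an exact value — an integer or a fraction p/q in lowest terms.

Stage 1: squarings mod 875: 268^1=268, 268^2=74, 268^4=226, 268^8=326, 268^16=401, 268^32=676, 268^64=226, 268^128=326, 268^256=401, 268^512=676, 268^1024=226, 268^2048=326, 268^4096=401, 268^8192=676, 268^16384=226, 268^32768=326, 268^65536=401, 268^131072=676, 268^262144=226, 268^524288=326; 268^678651 = 268^1 * 268^2 * 268^8 * 268^16 * 268^32 * 268^64 * 268^128 * 268^512 * 268^2048 * 268^4096 * 268^16384 * 268^131072 * 268^524288 = 232 (mod 875); answer 232
Stage 2: U1 = 232; w = 0; a(3) = 3*(6) - 1*(-41) - 3*(0) = 59; iterating: a(3)=59, a(4)=294, a(5)=805, a(6)=1944, a(7)=4145, a(8)=8076; answer 8076
Stage 3: U2 = 8076; r = 8104; 8104 = 2^3 * 1013; sigma = (1 + 2 + 4 + 8) * (1 + 1013) = 15 * 1014 = 15210; answer 15210

15210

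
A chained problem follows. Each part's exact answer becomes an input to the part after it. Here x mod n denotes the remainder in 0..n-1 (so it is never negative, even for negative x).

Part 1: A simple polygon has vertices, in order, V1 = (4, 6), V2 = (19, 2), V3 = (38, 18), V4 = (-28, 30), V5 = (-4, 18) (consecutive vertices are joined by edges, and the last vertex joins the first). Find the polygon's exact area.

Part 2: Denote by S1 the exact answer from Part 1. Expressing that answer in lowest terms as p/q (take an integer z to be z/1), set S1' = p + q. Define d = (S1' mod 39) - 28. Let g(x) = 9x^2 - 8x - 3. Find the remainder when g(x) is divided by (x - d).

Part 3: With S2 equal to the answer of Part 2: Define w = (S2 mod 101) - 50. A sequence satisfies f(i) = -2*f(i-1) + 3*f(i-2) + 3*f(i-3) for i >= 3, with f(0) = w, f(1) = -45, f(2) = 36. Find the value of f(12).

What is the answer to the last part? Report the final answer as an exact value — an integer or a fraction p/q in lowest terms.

2180664

Part 1: cross terms: (4*2 - 19*6)=-106, (19*18 - 38*2)=266, (38*30 - -28*18)=1644, (-28*18 - -4*30)=-384, (-4*6 - 4*18)=-96; twice the area = |1324| = 1324; area = 662; answer 662
Part 2: S1 = 662; threaded value p + q = 663; d = -28; remainder = value at the root: 9*(-28)^2 - 8*(-28)^1 - 3 = (7056) + (224) + (-3) = 7277; answer 7277
Part 3: S2 = 7277; w = -45; f(3) = -2*(36) + 3*(-45) + 3*(-45) = -342; iterating: f(3)=-342, f(4)=657, f(5)=-2232, f(6)=5409, f(7)=-15543, f(8)=40617, f(9)=-111636, f(10)=298494, f(11)=-810045, f(12)=2180664; answer 2180664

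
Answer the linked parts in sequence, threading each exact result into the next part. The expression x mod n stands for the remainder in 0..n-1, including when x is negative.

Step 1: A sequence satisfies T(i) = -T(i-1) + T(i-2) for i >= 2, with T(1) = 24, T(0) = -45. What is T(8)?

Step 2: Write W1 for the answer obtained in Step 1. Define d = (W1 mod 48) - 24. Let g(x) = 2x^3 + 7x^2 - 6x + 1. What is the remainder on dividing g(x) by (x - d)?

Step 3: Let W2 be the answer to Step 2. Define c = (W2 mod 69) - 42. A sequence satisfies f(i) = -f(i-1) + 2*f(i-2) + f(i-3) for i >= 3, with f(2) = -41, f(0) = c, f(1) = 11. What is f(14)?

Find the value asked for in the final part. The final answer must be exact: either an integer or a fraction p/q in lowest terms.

Step 1: T(2) = -1*(24) + 1*(-45) = -69; iterating: T(2)=-69, T(3)=93, T(4)=-162, T(5)=255, T(6)=-417, T(7)=672, T(8)=-1089; answer -1089
Step 2: W1 = -1089; d = -9; remainder = value at the root: 2*(-9)^3 + 7*(-9)^2 - 6*(-9)^1 + 1 = (-1458) + (567) + (54) + (1) = -836; answer -836
Step 3: W2 = -836; c = 19; f(3) = -1*(-41) + 2*(11) + 1*(19) = 82; iterating: f(3)=82, f(4)=-153, f(5)=276, f(6)=-500, f(7)=899, f(8)=-1623, f(9)=2921, f(10)=-5268, f(11)=9487, f(12)=-17102, f(13)=30808, f(14)=-55525; answer -55525

-55525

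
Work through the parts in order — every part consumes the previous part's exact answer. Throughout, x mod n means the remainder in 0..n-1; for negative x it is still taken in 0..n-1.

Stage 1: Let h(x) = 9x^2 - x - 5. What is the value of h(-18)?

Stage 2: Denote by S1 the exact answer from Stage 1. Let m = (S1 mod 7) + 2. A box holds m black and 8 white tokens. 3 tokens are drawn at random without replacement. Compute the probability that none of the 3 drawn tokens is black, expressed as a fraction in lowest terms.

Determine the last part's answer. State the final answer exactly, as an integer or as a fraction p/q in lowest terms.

28/143

Stage 1: 9*(-18)^2 - 1*(-18)^1 - 5 = (2916) + (18) + (-5) = 2929; answer 2929
Stage 2: S1 = 2929; m = 5; total draws C(13,3) = 286; favorable C(8,3) = 56; P = 28/143; answer 28/143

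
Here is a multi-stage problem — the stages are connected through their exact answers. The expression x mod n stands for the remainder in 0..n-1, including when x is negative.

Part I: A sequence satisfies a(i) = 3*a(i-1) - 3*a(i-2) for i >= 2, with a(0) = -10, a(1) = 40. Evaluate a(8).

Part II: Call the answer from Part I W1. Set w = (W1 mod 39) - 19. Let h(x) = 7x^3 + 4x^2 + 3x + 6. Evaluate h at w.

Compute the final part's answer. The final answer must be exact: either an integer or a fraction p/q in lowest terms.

Part I: a(2) = 3*(40) - 3*(-10) = 150; iterating: a(2)=150, a(3)=330, a(4)=540, a(5)=630, a(6)=270, a(7)=-1080, a(8)=-4050; answer -4050
Part II: W1 = -4050; w = -13; 7*(-13)^3 + 4*(-13)^2 + 3*(-13)^1 + 6 = (-15379) + (676) + (-39) + (6) = -14736; answer -14736

-14736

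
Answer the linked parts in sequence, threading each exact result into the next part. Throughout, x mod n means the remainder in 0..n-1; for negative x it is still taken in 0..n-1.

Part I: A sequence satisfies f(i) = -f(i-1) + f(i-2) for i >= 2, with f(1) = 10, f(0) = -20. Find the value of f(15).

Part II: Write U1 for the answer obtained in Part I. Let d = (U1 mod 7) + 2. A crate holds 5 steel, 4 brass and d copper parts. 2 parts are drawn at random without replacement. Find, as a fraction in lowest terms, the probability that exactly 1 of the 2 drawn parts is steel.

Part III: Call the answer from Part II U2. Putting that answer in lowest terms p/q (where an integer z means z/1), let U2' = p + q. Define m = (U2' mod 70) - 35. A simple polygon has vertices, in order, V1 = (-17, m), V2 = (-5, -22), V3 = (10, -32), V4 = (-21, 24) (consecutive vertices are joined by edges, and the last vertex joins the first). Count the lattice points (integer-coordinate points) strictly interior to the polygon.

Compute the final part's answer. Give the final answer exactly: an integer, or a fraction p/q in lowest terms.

Part I: f(2) = -1*(10) + 1*(-20) = -30; iterating: f(2)=-30, f(3)=40, f(4)=-70, f(5)=110, f(6)=-180, f(7)=290, f(8)=-470, f(9)=760, f(10)=-1230, f(11)=1990, f(12)=-3220, f(13)=5210, f(14)=-8430, f(15)=13640; answer 13640
Part II: U1 = 13640; d = 6; total draws C(15,2) = 105; favorable C(5,1)*C(10,1) = 50; P = 10/21; answer 10/21
Part III: U2 = 10/21; threaded value p + q = 31; m = -4; cross terms: (-17*-22 - -5*-4)=354, (-5*-32 - 10*-22)=380, (10*24 - -21*-32)=-432, (-21*-4 - -17*24)=492; twice the area = |794| = 794; area = 397; boundary points = 6 + 5 + 1 + 4 = 16; strictly interior points = area - boundary/2 + 1 = 390; answer 390

390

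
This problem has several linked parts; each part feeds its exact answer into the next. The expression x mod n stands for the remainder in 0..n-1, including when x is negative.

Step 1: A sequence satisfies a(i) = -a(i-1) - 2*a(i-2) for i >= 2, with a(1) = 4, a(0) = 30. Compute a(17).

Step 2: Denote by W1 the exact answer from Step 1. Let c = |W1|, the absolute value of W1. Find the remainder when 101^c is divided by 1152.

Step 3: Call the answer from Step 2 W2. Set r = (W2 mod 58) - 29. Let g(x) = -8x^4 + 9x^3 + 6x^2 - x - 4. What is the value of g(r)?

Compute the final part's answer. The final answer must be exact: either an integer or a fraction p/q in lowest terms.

Step 1: a(2) = -1*(4) - 2*(30) = -64; iterating: a(2)=-64, a(3)=56, a(4)=72, a(5)=-184, a(6)=40, a(7)=328, a(8)=-408, a(9)=-248, a(10)=1064, a(11)=-568, a(12)=-1560, a(13)=2696, a(14)=424, a(15)=-5816, a(16)=4968, a(17)=6664; answer 6664
Step 2: W1 = 6664; c = 6664; squarings mod 1152: 101^1=101, 101^2=985, 101^4=241, 101^8=481, 101^16=961, 101^32=769, 101^64=385, 101^128=769, 101^256=385, 101^512=769, 101^1024=385, 101^2048=769, 101^4096=385; 101^6664 = 101^8 * 101^512 * 101^2048 * 101^4096 = 97 (mod 1152); answer 97
Step 3: W2 = 97; r = 10; -8*(10)^4 + 9*(10)^3 + 6*(10)^2 - 1*(10)^1 - 4 = (-80000) + (9000) + (600) + (-10) + (-4) = -70414; answer -70414

-70414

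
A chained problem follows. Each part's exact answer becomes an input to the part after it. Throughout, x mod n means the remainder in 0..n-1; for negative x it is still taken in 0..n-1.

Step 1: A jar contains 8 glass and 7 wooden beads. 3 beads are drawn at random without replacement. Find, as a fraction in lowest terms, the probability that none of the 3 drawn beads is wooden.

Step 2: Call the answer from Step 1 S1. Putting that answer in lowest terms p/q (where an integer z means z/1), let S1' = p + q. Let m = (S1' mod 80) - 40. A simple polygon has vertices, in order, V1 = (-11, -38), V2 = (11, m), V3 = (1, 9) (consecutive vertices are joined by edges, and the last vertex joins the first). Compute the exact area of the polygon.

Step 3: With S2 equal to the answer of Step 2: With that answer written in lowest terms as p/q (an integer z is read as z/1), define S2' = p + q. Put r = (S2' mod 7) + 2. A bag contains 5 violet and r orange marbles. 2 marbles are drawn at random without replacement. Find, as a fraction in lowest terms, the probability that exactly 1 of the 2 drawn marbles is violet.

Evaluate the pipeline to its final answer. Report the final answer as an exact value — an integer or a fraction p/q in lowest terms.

15/28

Step 1: total draws C(15,3) = 455; favorable C(8,3) = 56; P = 8/65; answer 8/65
Step 2: S1 = 8/65; threaded value p + q = 73; m = 33; cross terms: (-11*33 - 11*-38)=55, (11*9 - 1*33)=66, (1*-38 - -11*9)=61; twice the area = |182| = 182; area = 91; answer 91
Step 3: S2 = 91; threaded value p + q = 92; r = 3; total draws C(8,2) = 28; favorable C(5,1)*C(3,1) = 15; P = 15/28; answer 15/28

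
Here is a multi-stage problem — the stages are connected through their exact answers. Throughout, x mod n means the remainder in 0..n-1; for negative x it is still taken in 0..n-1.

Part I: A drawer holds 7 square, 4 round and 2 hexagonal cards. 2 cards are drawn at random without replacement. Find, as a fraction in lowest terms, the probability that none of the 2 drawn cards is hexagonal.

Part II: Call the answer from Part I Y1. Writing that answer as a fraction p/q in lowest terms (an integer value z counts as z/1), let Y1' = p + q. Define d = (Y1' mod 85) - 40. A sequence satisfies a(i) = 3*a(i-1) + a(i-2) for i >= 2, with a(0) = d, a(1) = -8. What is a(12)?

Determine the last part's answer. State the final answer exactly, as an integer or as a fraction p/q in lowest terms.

-2606392

Part I: total draws C(13,2) = 78; favorable C(11,2) = 55; P = 55/78; answer 55/78
Part II: Y1 = 55/78; threaded value p + q = 133; d = 8; a(2) = 3*(-8) + 1*(8) = -16; iterating: a(2)=-16, a(3)=-56, a(4)=-184, a(5)=-608, a(6)=-2008, a(7)=-6632, a(8)=-21904, a(9)=-72344, a(10)=-238936, a(11)=-789152, a(12)=-2606392; answer -2606392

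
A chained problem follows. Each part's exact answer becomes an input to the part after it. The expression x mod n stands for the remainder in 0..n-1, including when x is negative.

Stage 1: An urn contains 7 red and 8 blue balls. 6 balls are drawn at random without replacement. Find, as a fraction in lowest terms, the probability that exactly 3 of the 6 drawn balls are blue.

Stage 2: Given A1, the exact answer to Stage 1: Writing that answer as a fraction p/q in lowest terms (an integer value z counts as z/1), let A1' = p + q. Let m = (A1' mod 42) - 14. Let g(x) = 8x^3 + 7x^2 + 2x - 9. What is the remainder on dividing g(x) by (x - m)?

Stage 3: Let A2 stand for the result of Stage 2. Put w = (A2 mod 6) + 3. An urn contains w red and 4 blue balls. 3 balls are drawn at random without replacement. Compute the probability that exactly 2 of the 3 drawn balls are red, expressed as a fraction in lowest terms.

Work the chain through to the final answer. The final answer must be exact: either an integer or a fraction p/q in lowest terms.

Stage 1: total draws C(15,6) = 5005; favorable C(8,3)*C(7,3) = 1960; P = 56/143; answer 56/143
Stage 2: A1 = 56/143; threaded value p + q = 199; m = 17; remainder = value at the root: 8*(17)^3 + 7*(17)^2 + 2*(17)^1 - 9 = (39304) + (2023) + (34) + (-9) = 41352; answer 41352
Stage 3: A2 = 41352; w = 3; total draws C(7,3) = 35; favorable C(3,2)*C(4,1) = 12; P = 12/35; answer 12/35

12/35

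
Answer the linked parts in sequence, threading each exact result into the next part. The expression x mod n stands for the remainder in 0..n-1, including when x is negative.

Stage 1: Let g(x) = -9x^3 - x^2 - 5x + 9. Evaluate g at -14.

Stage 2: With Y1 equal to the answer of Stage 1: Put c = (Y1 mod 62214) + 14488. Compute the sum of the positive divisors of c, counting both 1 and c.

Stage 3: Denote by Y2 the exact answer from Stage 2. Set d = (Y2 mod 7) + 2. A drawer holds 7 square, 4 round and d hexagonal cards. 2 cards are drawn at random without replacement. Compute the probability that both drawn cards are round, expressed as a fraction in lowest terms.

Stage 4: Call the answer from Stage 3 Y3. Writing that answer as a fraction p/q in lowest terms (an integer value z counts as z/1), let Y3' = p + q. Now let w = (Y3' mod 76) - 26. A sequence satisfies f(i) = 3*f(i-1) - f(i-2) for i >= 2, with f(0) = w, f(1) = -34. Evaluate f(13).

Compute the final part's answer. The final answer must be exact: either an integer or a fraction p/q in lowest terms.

Stage 1: -9*(-14)^3 - 1*(-14)^2 - 5*(-14)^1 + 9 = (24696) + (-196) + (70) + (9) = 24579; answer 24579
Stage 2: Y1 = 24579; c = 39067; 39067 = 7 * 5581; sigma = (1 + 7) * (1 + 5581) = 8 * 5582 = 44656; answer 44656
Stage 3: Y2 = 44656; d = 5; total draws C(16,2) = 120; favorable C(4,2) = 6; P = 1/20; answer 1/20
Stage 4: Y3 = 1/20; threaded value p + q = 21; w = -5; f(2) = 3*(-34) - 1*(-5) = -97; iterating: f(2)=-97, f(3)=-257, f(4)=-674, f(5)=-1765, f(6)=-4621, f(7)=-12098, f(8)=-31673, f(9)=-82921, f(10)=-217090, f(11)=-568349, f(12)=-1487957, f(13)=-3895522; answer -3895522

-3895522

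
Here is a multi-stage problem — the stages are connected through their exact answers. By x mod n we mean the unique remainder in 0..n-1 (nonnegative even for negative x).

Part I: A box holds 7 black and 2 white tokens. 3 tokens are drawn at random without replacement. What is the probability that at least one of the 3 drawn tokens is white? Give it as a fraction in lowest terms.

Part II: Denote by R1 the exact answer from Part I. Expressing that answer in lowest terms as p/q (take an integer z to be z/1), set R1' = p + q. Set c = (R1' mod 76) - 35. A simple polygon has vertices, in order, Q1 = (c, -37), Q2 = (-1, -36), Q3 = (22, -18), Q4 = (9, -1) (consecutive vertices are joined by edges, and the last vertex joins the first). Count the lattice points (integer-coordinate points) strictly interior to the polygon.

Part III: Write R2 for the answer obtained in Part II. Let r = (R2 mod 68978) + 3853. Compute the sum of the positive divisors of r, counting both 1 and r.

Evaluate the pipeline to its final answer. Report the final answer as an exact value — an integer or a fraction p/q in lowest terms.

9792

Part I: total draws C(9,3) = 84; complement C(7,3) = 35; favorable 84 - 35 = 49; P = 7/12; answer 7/12
Part II: R1 = 7/12; threaded value p + q = 19; c = -16; cross terms: (-16*-36 - -1*-37)=539, (-1*-18 - 22*-36)=810, (22*-1 - 9*-18)=140, (9*-37 - -16*-1)=-349; twice the area = |1140| = 1140; area = 570; boundary points = 1 + 1 + 1 + 1 = 4; strictly interior points = area - boundary/2 + 1 = 569; answer 569
Part III: R2 = 569; r = 4422; 4422 = 2 * 3 * 11 * 67; sigma = (1 + 2) * (1 + 3) * (1 + 11) * (1 + 67) = 3 * 4 * 12 * 68 = 9792; answer 9792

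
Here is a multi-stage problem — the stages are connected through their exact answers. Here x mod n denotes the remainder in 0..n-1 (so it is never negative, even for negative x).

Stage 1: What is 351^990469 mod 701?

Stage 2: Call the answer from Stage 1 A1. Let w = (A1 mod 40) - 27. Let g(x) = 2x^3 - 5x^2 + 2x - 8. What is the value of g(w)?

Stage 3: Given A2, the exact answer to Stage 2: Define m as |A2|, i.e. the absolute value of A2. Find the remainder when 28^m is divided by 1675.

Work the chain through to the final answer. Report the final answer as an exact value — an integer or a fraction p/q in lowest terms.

Stage 1: squarings mod 701: 351^1=351, 351^2=526, 351^4=482, 351^8=293, 351^16=327, 351^32=377, 351^64=527, 351^128=133, 351^256=164, 351^512=258, 351^1024=670, 351^2048=260, 351^4096=304, 351^8192=585, 351^16384=137, 351^32768=543, 351^65536=429, 351^131072=379, 351^262144=637, 351^524288=591; 351^990469 = 351^1 * 351^4 * 351^256 * 351^1024 * 351^2048 * 351^4096 * 351^65536 * 351^131072 * 351^262144 * 351^524288 = 291 (mod 701); answer 291
Stage 2: A1 = 291; w = -16; 2*(-16)^3 - 5*(-16)^2 + 2*(-16)^1 - 8 = (-8192) + (-1280) + (-32) + (-8) = -9512; answer -9512
Stage 3: A2 = -9512; m = 9512; squarings mod 1675: 28^1=28, 28^2=784, 28^4=1606, 28^8=1411, 28^16=1021, 28^32=591, 28^64=881, 28^128=636, 28^256=821, 28^512=691, 28^1024=106, 28^2048=1186, 28^4096=1271, 28^8192=741; 28^9512 = 28^8 * 28^32 * 28^256 * 28^1024 * 28^8192 = 741 (mod 1675); answer 741

741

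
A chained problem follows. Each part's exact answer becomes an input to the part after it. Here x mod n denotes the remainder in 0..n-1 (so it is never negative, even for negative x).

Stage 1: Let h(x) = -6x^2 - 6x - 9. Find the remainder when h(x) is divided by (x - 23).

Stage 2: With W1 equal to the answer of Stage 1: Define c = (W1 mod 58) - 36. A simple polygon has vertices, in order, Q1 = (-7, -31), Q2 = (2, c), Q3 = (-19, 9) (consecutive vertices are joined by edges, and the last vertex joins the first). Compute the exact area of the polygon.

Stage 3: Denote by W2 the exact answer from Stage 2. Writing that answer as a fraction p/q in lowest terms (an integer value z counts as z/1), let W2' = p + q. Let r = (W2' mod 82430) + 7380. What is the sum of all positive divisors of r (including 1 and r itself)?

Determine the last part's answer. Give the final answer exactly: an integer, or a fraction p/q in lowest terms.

Stage 1: remainder = value at the root: -6*(23)^2 - 6*(23)^1 - 9 = (-3174) + (-138) + (-9) = -3321; answer -3321
Stage 2: W1 = -3321; c = 7; cross terms: (-7*7 - 2*-31)=13, (2*9 - -19*7)=151, (-19*-31 - -7*9)=652; twice the area = |816| = 816; area = 408; answer 408
Stage 3: W2 = 408; threaded value p + q = 409; r = 7789; 7789 is prime, so its only divisors are 1 and 7789; sigma = 1 + 7789 = 7790; answer 7790

7790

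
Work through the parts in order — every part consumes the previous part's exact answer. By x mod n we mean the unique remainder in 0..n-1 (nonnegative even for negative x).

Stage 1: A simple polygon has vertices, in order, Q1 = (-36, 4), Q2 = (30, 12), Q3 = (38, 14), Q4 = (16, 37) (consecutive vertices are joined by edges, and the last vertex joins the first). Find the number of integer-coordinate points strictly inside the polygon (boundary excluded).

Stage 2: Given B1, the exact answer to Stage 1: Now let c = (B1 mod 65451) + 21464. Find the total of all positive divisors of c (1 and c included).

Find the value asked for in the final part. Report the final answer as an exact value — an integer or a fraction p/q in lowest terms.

23796

Stage 1: cross terms: (-36*12 - 30*4)=-552, (30*14 - 38*12)=-36, (38*37 - 16*14)=1182, (16*4 - -36*37)=1396; twice the area = |1990| = 1990; area = 995; boundary points = 2 + 2 + 1 + 1 = 6; strictly interior points = area - boundary/2 + 1 = 993; answer 993
Stage 2: B1 = 993; c = 22457; 22457 = 17 * 1321; sigma = (1 + 17) * (1 + 1321) = 18 * 1322 = 23796; answer 23796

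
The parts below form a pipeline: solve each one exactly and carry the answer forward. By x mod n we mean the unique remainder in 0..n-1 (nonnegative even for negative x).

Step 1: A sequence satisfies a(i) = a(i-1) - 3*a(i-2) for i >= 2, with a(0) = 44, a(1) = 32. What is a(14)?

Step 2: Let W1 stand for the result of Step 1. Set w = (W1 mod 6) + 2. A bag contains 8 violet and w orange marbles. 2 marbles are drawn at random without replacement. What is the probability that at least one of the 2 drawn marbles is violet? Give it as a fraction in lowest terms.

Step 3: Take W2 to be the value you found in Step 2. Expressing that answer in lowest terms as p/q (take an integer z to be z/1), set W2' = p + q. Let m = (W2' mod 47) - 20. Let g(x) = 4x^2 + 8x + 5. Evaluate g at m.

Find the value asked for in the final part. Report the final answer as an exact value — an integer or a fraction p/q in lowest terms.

17

Step 1: a(2) = 1*(32) - 3*(44) = -100; iterating: a(2)=-100, a(3)=-196, a(4)=104, a(5)=692, a(6)=380, a(7)=-1696, a(8)=-2836, a(9)=2252, a(10)=10760, a(11)=4004, a(12)=-28276, a(13)=-40288, a(14)=44540; answer 44540
Step 2: W1 = 44540; w = 4; total draws C(12,2) = 66; complement C(4,2) = 6; favorable 66 - 6 = 60; P = 10/11; answer 10/11
Step 3: W2 = 10/11; threaded value p + q = 21; m = 1; 4*(1)^2 + 8*(1)^1 + 5 = (4) + (8) + (5) = 17; answer 17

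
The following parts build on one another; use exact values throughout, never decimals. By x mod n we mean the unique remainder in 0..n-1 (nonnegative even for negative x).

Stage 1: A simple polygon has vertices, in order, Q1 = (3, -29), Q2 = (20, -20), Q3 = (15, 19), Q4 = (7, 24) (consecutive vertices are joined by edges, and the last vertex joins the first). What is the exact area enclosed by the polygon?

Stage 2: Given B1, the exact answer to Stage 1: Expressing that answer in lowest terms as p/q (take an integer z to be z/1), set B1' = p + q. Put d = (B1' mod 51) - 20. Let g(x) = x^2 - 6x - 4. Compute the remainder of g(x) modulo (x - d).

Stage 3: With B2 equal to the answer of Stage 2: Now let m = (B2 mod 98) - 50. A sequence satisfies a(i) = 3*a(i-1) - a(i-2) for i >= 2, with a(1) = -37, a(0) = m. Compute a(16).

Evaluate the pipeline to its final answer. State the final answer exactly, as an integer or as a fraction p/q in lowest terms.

Stage 1: cross terms: (3*-20 - 20*-29)=520, (20*19 - 15*-20)=680, (15*24 - 7*19)=227, (7*-29 - 3*24)=-275; twice the area = |1152| = 1152; area = 576; answer 576
Stage 2: B1 = 576; threaded value p + q = 577; d = -4; remainder = value at the root: 1*(-4)^2 - 6*(-4)^1 - 4 = (16) + (24) + (-4) = 36; answer 36
Stage 3: B2 = 36; m = -14; a(2) = 3*(-37) - 1*(-14) = -97; iterating: a(2)=-97, a(3)=-254, a(4)=-665, a(5)=-1741, a(6)=-4558, a(7)=-11933, a(8)=-31241, a(9)=-81790, a(10)=-214129, a(11)=-560597, a(12)=-1467662, a(13)=-3842389, a(14)=-10059505, a(15)=-26336126, a(16)=-68948873; answer -68948873

-68948873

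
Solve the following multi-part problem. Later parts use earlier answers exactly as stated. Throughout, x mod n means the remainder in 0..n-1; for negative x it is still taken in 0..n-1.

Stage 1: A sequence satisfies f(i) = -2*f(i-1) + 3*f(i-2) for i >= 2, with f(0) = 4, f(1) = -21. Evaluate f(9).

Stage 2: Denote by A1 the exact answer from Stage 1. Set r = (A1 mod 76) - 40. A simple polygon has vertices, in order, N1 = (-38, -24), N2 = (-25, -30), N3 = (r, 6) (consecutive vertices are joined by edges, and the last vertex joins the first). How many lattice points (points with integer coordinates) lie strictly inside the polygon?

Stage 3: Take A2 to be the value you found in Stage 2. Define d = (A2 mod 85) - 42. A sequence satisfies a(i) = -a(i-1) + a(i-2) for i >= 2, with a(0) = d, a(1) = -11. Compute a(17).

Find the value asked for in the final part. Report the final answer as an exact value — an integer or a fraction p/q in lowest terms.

23887

Stage 1: f(2) = -2*(-21) + 3*(4) = 54; iterating: f(2)=54, f(3)=-171, f(4)=504, f(5)=-1521, f(6)=4554, f(7)=-13671, f(8)=41004, f(9)=-123021; answer -123021
Stage 2: A1 = -123021; r = -17; cross terms: (-38*-30 - -25*-24)=540, (-25*6 - -17*-30)=-660, (-17*-24 - -38*6)=636; twice the area = |516| = 516; area = 258; boundary points = 1 + 4 + 3 = 8; strictly interior points = area - boundary/2 + 1 = 255; answer 255
Stage 3: A2 = 255; d = -42; a(2) = -1*(-11) + 1*(-42) = -31; iterating: a(2)=-31, a(3)=20, a(4)=-51, a(5)=71, a(6)=-122, a(7)=193, a(8)=-315, a(9)=508, a(10)=-823, a(11)=1331, a(12)=-2154, a(13)=3485, a(14)=-5639, a(15)=9124, a(16)=-14763, a(17)=23887; answer 23887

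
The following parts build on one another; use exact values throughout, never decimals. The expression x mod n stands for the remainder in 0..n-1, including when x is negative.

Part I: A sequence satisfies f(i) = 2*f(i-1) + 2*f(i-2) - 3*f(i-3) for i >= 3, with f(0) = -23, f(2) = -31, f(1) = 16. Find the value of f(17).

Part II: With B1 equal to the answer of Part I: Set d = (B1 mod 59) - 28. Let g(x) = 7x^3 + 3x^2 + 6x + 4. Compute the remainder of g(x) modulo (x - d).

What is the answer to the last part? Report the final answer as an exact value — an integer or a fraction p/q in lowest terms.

24394

Part I: f(3) = 2*(-31) + 2*(16) - 3*(-23) = 39; iterating: f(3)=39, f(4)=-32, f(5)=107, f(6)=33, f(7)=376, f(8)=497, f(9)=1647, f(10)=3160, f(11)=8123, f(12)=17625, f(13)=42016, f(14)=94913, f(15)=220983, f(16)=505744, f(17)=1168715; answer 1168715
Part II: B1 = 1168715; d = 15; remainder = value at the root: 7*(15)^3 + 3*(15)^2 + 6*(15)^1 + 4 = (23625) + (675) + (90) + (4) = 24394; answer 24394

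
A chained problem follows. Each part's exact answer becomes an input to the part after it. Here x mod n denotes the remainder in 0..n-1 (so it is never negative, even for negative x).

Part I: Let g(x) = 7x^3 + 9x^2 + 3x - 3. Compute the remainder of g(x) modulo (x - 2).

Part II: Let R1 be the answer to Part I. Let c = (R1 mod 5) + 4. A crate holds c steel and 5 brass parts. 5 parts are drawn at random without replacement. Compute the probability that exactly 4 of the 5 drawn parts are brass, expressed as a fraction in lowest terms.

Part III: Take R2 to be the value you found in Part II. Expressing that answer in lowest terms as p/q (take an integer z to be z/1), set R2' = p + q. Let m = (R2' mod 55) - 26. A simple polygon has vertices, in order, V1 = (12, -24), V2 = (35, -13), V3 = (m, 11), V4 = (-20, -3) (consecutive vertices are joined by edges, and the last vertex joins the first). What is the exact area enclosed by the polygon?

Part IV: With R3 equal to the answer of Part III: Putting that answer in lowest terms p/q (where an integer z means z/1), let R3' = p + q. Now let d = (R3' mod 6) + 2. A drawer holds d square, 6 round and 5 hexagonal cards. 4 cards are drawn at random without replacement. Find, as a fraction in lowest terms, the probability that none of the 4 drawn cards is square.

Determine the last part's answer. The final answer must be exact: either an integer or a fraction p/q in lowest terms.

Part I: remainder = value at the root: 7*(2)^3 + 9*(2)^2 + 3*(2)^1 - 3 = (56) + (36) + (6) + (-3) = 95; answer 95
Part II: R1 = 95; c = 4; total draws C(9,5) = 126; favorable C(5,4)*C(4,1) = 20; P = 10/63; answer 10/63
Part III: R2 = 10/63; threaded value p + q = 73; m = -8; cross terms: (12*-13 - 35*-24)=684, (35*11 - -8*-13)=281, (-8*-3 - -20*11)=244, (-20*-24 - 12*-3)=516; twice the area = |1725| = 1725; area = 1725/2; answer 1725/2
Part IV: R3 = 1725/2; threaded value p + q = 1727; d = 7; total draws C(18,4) = 3060; favorable C(11,4) = 330; P = 11/102; answer 11/102

11/102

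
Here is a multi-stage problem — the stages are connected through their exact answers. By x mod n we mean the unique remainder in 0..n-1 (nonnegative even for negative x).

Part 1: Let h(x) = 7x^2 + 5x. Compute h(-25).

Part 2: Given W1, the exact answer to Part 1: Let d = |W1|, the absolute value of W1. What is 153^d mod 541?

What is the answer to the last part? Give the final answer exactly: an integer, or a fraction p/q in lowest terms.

192

Part 1: 7*(-25)^2 + 5*(-25)^1 = (4375) + (-125) = 4250; answer 4250
Part 2: W1 = 4250; d = 4250; squarings mod 541: 153^1=153, 153^2=146, 153^4=217, 153^8=22, 153^16=484, 153^32=3, 153^64=9, 153^128=81, 153^256=69, 153^512=433, 153^1024=303, 153^2048=380, 153^4096=494; 153^4250 = 153^2 * 153^8 * 153^16 * 153^128 * 153^4096 = 192 (mod 541); answer 192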